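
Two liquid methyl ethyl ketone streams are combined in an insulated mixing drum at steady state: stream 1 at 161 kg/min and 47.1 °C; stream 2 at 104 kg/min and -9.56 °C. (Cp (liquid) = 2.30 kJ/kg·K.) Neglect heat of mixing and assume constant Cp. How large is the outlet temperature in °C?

T_out = 24.9 °C

Adiabatic, steady state ⇒ Σ ṁᵢCp,ᵢ(T_out − Tᵢ) = 0
Σ ṁᵢCp,ᵢTᵢ = 161×2.30×47.1 + 104×2.30×-9.56 = 15154
Σ ṁᵢCp,ᵢ = 161×2.30 + 104×2.30 = 609.5
T_out = 15154 / 609.5 = 24.864 °C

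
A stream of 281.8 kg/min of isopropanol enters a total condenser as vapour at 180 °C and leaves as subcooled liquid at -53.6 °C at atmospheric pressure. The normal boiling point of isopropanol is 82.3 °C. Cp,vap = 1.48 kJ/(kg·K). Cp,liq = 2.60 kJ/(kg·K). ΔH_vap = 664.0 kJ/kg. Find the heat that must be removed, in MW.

vapour 180→82.3 °C: -144.6 kJ/kg
condensation at 82.3 °C: -664 kJ/kg
liquid 82.3→-53.6 °C: -353.34 kJ/kg
Δh = -144.6 + -664 + -353.34 = -1161.9 kJ/kg
Q = ṁ·Δh = 281.8 kg/min × -1161.9 kJ/kg = -327430 kJ/min
|Q| = 5457.2 kW = 5.4572 MW

Q_c = 5.46 MW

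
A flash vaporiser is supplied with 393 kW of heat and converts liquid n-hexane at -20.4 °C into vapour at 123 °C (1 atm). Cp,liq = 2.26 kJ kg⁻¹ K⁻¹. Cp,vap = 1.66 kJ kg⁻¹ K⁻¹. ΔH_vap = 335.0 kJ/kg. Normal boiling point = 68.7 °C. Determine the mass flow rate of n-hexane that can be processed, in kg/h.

ṁ = 2260 kg/h

Δh = 2.26×(68.7−-20.4) + 335.0 + 1.66×(123−68.7) = 626.5 kJ/kg
Q = 393 kW = 393 kJ/s = 1.4148e+06 kJ/h
ṁ = Q/Δh = 1.4148e+06 / 626.5 = 2258.2 kg/h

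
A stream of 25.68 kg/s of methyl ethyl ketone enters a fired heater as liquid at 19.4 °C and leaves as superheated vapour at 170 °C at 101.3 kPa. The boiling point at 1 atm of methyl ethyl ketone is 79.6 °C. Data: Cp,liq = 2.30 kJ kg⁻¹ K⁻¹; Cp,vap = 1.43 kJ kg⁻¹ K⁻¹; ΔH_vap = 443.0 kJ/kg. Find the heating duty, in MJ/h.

liquid 19.4→79.6 °C: 138.46 kJ/kg
vaporisation at 79.6 °C: 443 kJ/kg
vapour 79.6→170 °C: 129.27 kJ/kg
Δh = 138.46 + 443 + 129.27 = 710.73 kJ/kg
Q = ṁ·Δh = 25.68 kg/s × 710.73 kJ/kg = 18252 kJ/s
|Q| = 18252 kW = 65706 MJ/h

Q = 65700 MJ/h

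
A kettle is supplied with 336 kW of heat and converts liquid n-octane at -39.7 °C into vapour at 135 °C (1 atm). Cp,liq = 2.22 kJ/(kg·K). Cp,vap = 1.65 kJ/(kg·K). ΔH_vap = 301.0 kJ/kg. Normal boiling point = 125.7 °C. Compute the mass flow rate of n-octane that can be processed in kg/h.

ṁ = 1770 kg/h

Δh = 2.22×(125.7−-39.7) + 301.0 + 1.65×(135−125.7) = 683.53 kJ/kg
Q = 336 kW = 336 kJ/s = 1.2096e+06 kJ/h
ṁ = Q/Δh = 1.2096e+06 / 683.53 = 1769.6 kg/h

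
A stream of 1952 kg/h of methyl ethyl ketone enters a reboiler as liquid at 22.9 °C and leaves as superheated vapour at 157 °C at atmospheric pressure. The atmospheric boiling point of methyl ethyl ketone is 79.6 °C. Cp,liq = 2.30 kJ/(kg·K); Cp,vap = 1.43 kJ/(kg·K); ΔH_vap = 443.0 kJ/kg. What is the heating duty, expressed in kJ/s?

Q = 371 kJ/s

liquid 22.9→79.6 °C: 130.41 kJ/kg
vaporisation at 79.6 °C: 443 kJ/kg
vapour 79.6→157 °C: 110.68 kJ/kg
Δh = 130.41 + 443 + 110.68 = 684.09 kJ/kg
Q = ṁ·Δh = 1952 kg/h × 684.09 kJ/kg = 1.3353e+06 kJ/h
|Q| = 370.93 kW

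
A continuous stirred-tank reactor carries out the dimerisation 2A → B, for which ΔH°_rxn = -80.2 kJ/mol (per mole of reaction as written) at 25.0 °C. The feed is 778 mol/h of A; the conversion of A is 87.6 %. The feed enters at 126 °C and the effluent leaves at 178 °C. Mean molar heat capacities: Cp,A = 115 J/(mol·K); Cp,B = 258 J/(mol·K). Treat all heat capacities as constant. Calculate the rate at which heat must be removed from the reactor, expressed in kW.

Q_out = 5.89 kW

Extent of reaction ξ = 0.876 × 778 / 2 = 340.76 mol/h
Reaction term: ξ·ΔH°_rxn = 340.76 × -80.2 = -27329 kJ/h
Sensible, feed 126→25 °C: -9036.5 kJ/h
Outlet flows (mol/h): A 96.472, B 340.76
Sensible, products 25→178 °C: 15149 kJ/h
Q = ΔH = -21217 kJ/h = -5.8936 kW
Heat removed = 5.8936 kW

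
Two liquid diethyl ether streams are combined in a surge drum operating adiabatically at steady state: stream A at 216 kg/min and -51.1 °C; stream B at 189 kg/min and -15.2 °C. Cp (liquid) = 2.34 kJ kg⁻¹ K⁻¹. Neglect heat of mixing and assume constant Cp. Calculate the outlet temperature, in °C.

T_out = -34.3 °C

Energy balance with Q = 0: Σ ṁᵢCp,ᵢ(T_out − Tᵢ) = 0
T_out = Σ ṁᵢCp,ᵢTᵢ / Σ ṁᵢCp,ᵢ
      = -32550 / 947.7 = -34.347 °C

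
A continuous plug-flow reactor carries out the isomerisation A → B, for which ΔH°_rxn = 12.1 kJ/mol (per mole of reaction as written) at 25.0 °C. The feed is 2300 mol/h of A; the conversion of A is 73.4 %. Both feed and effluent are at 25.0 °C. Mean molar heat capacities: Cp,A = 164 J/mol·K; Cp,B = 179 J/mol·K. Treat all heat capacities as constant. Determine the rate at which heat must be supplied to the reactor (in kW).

Extent of reaction ξ = 0.734 × 2300 = 1688.2 mol/h
Reaction term: ξ·ΔH°_rxn = 1688.2 × 12.1 = 20427 kJ/h
Q = ΔH = 20427 kJ/h = 5.6742 kW
Heat supplied = 5.6742 kW

Q_in = 5.67 kW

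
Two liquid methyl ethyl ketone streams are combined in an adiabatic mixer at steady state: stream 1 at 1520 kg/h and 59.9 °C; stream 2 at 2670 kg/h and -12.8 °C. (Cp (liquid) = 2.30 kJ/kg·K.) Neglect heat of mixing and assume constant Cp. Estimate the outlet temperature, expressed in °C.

Energy balance with Q = 0: Σ ṁᵢCp,ᵢ(T_out − Tᵢ) = 0
T_out = Σ ṁᵢCp,ᵢTᵢ / Σ ṁᵢCp,ᵢ
      = 130810 / 9637 = 13.573 °C

T_out = 13.6 °C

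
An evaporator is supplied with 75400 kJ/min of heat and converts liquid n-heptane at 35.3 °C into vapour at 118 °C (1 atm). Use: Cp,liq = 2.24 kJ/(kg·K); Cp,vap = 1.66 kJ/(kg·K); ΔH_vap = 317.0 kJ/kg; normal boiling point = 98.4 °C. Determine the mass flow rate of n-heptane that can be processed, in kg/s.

ṁ = 2.56 kg/s

Δh = 2.24×(98.4−35.3) + 317.0 + 1.66×(118−98.4) = 490.88 kJ/kg
Q = 75400 kJ/min = 1256.7 kJ/s = 1256.7 kJ/s
ṁ = Q/Δh = 1256.7 / 490.88 = 2.56 kg/s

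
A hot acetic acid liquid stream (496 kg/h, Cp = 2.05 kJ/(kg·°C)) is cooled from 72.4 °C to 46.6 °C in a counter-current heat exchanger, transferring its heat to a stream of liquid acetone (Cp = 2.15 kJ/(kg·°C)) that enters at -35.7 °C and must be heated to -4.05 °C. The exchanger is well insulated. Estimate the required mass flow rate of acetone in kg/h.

Heat released by hot stream: Q = 496 × 2.05 × (72.4 − 46.6) = 26233 kJ/h
Energy balance on cold side (adiabatic exchanger): Q = ṁ_c·Cp_c·(T_c,out − T_c,in)
ṁ_c = 26233 / [2.15 × (-4.05 − -35.7)] = 385.52 kg/h

ṁ_c = 386 kg/h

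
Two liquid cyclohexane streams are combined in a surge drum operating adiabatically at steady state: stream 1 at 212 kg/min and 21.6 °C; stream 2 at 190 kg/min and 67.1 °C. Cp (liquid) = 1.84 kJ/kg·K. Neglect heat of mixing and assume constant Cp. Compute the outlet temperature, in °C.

Adiabatic, steady state ⇒ Σ ṁᵢCp,ᵢ(T_out − Tᵢ) = 0
T_out = Σ ṁᵢCp,ᵢTᵢ / Σ ṁᵢCp,ᵢ
      = 31884 / 739.68 = 43.105 °C

T_out = 43.1 °C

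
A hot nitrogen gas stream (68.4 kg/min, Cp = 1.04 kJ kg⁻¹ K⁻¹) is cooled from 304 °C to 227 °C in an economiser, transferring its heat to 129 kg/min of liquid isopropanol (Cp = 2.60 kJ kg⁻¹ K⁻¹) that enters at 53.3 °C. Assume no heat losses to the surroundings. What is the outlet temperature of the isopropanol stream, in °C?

T_c,out = 69.6 °C

Heat released by hot stream: Q = 68.4 × 1.04 × (304 − 227) = 5477.5 kJ/min
Energy balance on cold side (adiabatic exchanger): Q = ṁ_c·Cp_c·(T_c,out − T_c,in)
T_c,out = 53.3 + 5477.5/(129 × 2.60) = 69.631 °C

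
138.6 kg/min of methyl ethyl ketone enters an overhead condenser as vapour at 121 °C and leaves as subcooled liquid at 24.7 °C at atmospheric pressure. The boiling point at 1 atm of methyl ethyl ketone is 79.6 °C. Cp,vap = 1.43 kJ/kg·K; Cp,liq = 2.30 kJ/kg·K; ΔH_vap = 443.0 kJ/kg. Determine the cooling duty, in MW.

Q_c = 1.45 MW

vapour 121→79.6 °C: -59.202 kJ/kg
condensation at 79.6 °C: -443 kJ/kg
liquid 79.6→24.7 °C: -126.27 kJ/kg
Δh = -59.202 + -443 + -126.27 = -628.47 kJ/kg
Q = ṁ·Δh = 138.6 kg/min × -628.47 kJ/kg = -87106 kJ/min
|Q| = 1451.8 kW = 1.4518 MW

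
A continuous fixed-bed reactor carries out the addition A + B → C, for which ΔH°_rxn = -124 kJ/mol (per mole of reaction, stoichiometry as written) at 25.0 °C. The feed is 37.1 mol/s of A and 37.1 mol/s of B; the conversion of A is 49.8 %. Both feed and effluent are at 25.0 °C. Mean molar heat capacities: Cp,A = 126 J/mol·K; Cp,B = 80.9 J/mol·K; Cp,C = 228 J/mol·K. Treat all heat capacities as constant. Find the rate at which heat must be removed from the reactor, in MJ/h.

Q_out = 8250 MJ/h

Extent of reaction ξ = 0.498 × 37.1 = 18.476 mol/s
Reaction term: ξ·ΔH°_rxn = 18.476 × -124 = -2291 kJ/s
Q = ΔH = -2291 kJ/s = -2291 kW
Heat removed = 8247.6 MJ/h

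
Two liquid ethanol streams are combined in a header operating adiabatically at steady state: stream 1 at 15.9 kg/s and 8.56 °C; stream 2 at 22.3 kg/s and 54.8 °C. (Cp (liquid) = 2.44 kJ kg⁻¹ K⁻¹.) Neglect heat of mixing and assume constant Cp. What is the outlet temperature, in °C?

T_out = 35.6 °C

Energy balance with Q = 0: Σ ṁᵢCp,ᵢ(T_out − Tᵢ) = 0
T_out = Σ ṁᵢCp,ᵢTᵢ / Σ ṁᵢCp,ᵢ
      = 3313.9 / 93.208 = 35.554 °C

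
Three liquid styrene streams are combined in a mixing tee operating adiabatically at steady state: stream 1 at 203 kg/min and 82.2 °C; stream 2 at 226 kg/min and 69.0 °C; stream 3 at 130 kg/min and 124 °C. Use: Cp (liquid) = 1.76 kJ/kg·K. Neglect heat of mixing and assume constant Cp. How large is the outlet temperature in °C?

No heat crosses the boundary, so H_out = H_in.
Σ ṁᵢCp,ᵢTᵢ = 203×1.76×82.2 + 226×1.76×69.0 + 130×1.76×124 = 85185
Σ ṁᵢCp,ᵢ = 203×1.76 + 226×1.76 + 130×1.76 = 983.84
T_out = 85185 / 983.84 = 86.584 °C

T_out = 86.6 °C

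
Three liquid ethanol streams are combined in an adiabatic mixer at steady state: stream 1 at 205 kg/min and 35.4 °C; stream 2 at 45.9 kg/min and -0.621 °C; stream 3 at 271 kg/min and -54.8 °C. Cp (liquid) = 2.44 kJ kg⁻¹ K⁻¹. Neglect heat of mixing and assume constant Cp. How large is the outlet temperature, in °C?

T_out = -14.6 °C

Energy balance with Q = 0: Σ ṁᵢCp,ᵢ(T_out − Tᵢ) = 0
Σ ṁᵢCp,ᵢTᵢ = 205×2.44×35.4 + 45.9×2.44×-0.621 + 271×2.44×-54.8 = -18598
Σ ṁᵢCp,ᵢ = 205×2.44 + 45.9×2.44 + 271×2.44 = 1273.4
T_out = -18598 / 1273.4 = -14.605 °C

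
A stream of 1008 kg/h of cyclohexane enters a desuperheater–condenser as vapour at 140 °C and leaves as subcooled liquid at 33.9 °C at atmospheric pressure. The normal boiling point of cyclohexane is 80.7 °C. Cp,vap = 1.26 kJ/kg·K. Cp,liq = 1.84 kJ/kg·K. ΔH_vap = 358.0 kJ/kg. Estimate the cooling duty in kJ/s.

Q_c = 145 kJ/s

vapour 140→80.7 °C: -74.718 kJ/kg
condensation at 80.7 °C: -358 kJ/kg
liquid 80.7→33.9 °C: -86.112 kJ/kg
Δh = -74.718 + -358 + -86.112 = -518.83 kJ/kg
Q = ṁ·Δh = 1008 kg/h × -518.83 kJ/kg = -522980 kJ/h
|Q| = 145.27 kW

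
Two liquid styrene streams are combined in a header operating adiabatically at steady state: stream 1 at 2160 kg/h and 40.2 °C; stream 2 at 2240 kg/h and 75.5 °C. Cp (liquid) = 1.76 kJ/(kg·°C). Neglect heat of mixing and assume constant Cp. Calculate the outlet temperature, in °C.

T_out = 58.2 °C

No heat crosses the boundary, so H_out = H_in.
T_out = Σ ṁᵢCp,ᵢTᵢ / Σ ṁᵢCp,ᵢ
      = 450480 / 7744 = 58.171 °C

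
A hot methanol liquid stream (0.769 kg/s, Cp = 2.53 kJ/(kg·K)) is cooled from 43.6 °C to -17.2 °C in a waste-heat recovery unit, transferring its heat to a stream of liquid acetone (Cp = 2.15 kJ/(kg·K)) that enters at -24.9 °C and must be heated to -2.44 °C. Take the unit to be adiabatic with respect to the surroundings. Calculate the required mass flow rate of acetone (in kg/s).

ṁ_c = 2.45 kg/s

Heat released by hot stream: Q = 0.769 × 2.53 × (43.6 − -17.2) = 118.29 kJ/s
Energy balance on cold side (adiabatic exchanger): Q = ṁ_c·Cp_c·(T_c,out − T_c,in)
ṁ_c = 118.29 / [2.15 × (-2.44 − -24.9)] = 2.4496 kg/s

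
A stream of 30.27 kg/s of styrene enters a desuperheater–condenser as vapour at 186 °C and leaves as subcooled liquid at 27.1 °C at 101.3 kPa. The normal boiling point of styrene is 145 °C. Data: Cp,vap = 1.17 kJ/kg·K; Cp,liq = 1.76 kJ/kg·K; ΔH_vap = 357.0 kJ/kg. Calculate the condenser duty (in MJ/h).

Q_c = 66700 MJ/h

vapour 186→145 °C: -47.97 kJ/kg
condensation at 145 °C: -357 kJ/kg
liquid 145→27.1 °C: -207.5 kJ/kg
Δh = -47.97 + -357 + -207.5 = -612.47 kJ/kg
Q = ṁ·Δh = 30.27 kg/s × -612.47 kJ/kg = -18540 kJ/s
|Q| = 18540 kW = 66743 MJ/h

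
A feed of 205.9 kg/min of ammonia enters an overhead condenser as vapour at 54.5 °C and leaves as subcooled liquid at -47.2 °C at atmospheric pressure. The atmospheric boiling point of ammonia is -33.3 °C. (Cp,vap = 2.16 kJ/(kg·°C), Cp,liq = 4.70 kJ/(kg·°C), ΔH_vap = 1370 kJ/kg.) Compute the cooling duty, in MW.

Q_c = 5.58 MW

vapour 54.5→-33.3 °C: -189.65 kJ/kg
condensation at -33.3 °C: -1370 kJ/kg
liquid -33.3→-47.2 °C: -65.33 kJ/kg
Δh = -189.65 + -1370 + -65.33 = -1625 kJ/kg
Q = ṁ·Δh = 205.9 kg/min × -1625 kJ/kg = -334580 kJ/min
|Q| = 5576.4 kW = 5.5764 MW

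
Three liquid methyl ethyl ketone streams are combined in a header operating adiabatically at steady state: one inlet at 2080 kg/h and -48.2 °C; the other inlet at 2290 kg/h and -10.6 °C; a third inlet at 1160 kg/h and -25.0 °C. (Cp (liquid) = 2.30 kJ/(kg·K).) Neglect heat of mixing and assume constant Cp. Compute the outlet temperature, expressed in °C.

T_out = -27.8 °C

No heat crosses the boundary, so H_out = H_in.
Σ ṁᵢCp,ᵢTᵢ = 2080×2.30×-48.2 + 2290×2.30×-10.6 + 1160×2.30×-25.0 = -353120
Σ ṁᵢCp,ᵢ = 2080×2.30 + 2290×2.30 + 1160×2.30 = 12719
T_out = -353120 / 12719 = -27.763 °C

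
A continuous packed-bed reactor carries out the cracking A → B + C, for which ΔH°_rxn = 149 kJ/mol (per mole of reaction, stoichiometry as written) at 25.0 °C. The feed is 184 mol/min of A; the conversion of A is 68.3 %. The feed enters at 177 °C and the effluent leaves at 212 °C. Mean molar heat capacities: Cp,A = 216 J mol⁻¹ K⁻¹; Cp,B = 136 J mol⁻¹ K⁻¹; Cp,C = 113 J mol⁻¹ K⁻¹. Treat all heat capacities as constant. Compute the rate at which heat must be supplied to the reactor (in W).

Q_in = 348000 W

Extent of reaction ξ = 0.683 × 184 = 125.67 mol/min
Reaction term: ξ·ΔH°_rxn = 125.67 × 149 = 18725 kJ/min
Sensible, feed 177→25 °C: -6041.1 kJ/min
Outlet flows (mol/min): A 58.328, B 125.67, C 125.67
Sensible, products 25→212 °C: 8207.6 kJ/min
Q = ΔH = 20892 kJ/min = 348.19 kW
Heat supplied = 348190 W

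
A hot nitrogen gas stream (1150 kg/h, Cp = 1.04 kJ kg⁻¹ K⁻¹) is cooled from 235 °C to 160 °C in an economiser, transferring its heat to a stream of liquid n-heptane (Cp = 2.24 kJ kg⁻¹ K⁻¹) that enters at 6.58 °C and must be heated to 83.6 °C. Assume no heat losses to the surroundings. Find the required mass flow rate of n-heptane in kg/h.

Heat released by hot stream: Q = 1150 × 1.04 × (235 − 160) = 89700 kJ/h
Energy balance on cold side (adiabatic exchanger): Q = ṁ_c·Cp_c·(T_c,out − T_c,in)
ṁ_c = 89700 / [2.24 × (83.6 − 6.58)] = 519.93 kg/h

ṁ_c = 520 kg/h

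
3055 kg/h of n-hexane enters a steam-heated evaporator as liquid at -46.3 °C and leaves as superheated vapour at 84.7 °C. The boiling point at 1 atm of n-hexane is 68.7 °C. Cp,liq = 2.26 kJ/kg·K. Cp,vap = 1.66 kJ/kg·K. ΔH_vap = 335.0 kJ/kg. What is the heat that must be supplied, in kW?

liquid -46.3→68.7 °C: 259.9 kJ/kg
vaporisation at 68.7 °C: 335 kJ/kg
vapour 68.7→84.7 °C: 26.56 kJ/kg
Δh = 259.9 + 335 + 26.56 = 621.46 kJ/kg
Q = ṁ·Δh = 3055 kg/h × 621.46 kJ/kg = 1.8986e+06 kJ/h
|Q| = 527.38 kW

Q = 527 kW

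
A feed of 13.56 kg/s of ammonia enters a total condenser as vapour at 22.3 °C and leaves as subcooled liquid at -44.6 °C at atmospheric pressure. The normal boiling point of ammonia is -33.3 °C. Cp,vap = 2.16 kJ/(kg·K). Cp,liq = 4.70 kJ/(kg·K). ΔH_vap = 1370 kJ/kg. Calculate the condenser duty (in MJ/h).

Q_c = 75300 MJ/h

vapour 22.3→-33.3 °C: -120.1 kJ/kg
condensation at -33.3 °C: -1370 kJ/kg
liquid -33.3→-44.6 °C: -53.11 kJ/kg
Δh = -120.1 + -1370 + -53.11 = -1543.2 kJ/kg
Q = ṁ·Δh = 13.56 kg/s × -1543.2 kJ/kg = -20926 kJ/s
|Q| = 20926 kW = 75333 MJ/h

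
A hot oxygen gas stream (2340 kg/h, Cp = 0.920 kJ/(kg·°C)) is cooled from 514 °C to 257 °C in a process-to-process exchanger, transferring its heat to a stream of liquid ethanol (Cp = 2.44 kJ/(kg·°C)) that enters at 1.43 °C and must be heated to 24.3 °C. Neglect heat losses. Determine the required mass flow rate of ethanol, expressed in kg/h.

Heat released by hot stream: Q = 2340 × 0.920 × (514 − 257) = 553270 kJ/h
Energy balance on cold side (adiabatic exchanger): Q = ṁ_c·Cp_c·(T_c,out − T_c,in)
ṁ_c = 553270 / [2.44 × (24.3 − 1.43)] = 9914.7 kg/h

ṁ_c = 9910 kg/h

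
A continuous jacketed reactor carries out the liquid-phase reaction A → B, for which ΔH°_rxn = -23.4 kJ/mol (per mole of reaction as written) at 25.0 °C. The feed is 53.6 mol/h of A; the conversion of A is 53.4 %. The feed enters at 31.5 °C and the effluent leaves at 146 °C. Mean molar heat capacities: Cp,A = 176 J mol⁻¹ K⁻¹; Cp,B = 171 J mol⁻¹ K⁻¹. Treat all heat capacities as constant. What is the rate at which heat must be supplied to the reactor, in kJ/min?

Extent of reaction ξ = 0.534 × 53.6 = 28.622 mol/h
Reaction term: ξ·ΔH°_rxn = 28.622 × -23.4 = -669.76 kJ/h
Sensible, feed 31.5→25 °C: -61.318 kJ/h
Outlet flows (mol/h): A 24.978, B 28.622
Sensible, products 25→146 °C: 1124.1 kJ/h
Q = ΔH = 393.07 kJ/h = 0.10919 kW
Heat supplied = 6.5511 kJ/min

Q_in = 6.55 kJ/min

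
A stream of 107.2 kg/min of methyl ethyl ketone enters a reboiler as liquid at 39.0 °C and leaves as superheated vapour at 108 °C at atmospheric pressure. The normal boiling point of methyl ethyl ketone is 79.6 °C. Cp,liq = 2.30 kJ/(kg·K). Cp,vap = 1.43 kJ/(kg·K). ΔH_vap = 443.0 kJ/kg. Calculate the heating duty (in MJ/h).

Q = 3710 MJ/h

liquid 39.0→79.6 °C: 93.38 kJ/kg
vaporisation at 79.6 °C: 443 kJ/kg
vapour 79.6→108 °C: 40.612 kJ/kg
Δh = 93.38 + 443 + 40.612 = 576.99 kJ/kg
Q = ṁ·Δh = 107.2 kg/min × 576.99 kJ/kg = 61854 kJ/min
|Q| = 1030.9 kW = 3711.2 MJ/h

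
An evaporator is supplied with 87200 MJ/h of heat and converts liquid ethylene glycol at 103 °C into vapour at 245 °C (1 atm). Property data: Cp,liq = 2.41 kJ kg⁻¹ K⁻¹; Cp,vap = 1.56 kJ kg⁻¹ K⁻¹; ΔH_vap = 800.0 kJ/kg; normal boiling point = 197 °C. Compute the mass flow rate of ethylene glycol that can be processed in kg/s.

ṁ = 22.0 kg/s

Δh = 2.41×(197−103) + 800.0 + 1.56×(245−197) = 1101.4 kJ/kg
Q = 87200 MJ/h = 24222 kJ/s = 24222 kJ/s
ṁ = Q/Δh = 24222 / 1101.4 = 21.992 kg/s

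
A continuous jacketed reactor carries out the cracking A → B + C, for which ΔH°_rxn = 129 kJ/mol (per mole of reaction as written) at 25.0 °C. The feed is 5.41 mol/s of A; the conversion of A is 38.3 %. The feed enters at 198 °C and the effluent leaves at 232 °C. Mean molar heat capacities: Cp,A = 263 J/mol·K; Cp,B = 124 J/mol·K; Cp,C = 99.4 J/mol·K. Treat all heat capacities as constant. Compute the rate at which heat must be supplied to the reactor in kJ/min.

Q_in = 17900 kJ/min

Extent of reaction ξ = 0.383 × 5.41 = 2.072 mol/s
Reaction term: ξ·ΔH°_rxn = 2.072 × 129 = 267.29 kJ/s
Sensible, feed 198→25 °C: -246.15 kJ/s
Outlet flows (mol/s): A 3.338, B 2.072, C 2.072
Sensible, products 25→232 °C: 277.54 kJ/s
Q = ΔH = 298.68 kJ/s = 298.68 kW
Heat supplied = 17921 kJ/min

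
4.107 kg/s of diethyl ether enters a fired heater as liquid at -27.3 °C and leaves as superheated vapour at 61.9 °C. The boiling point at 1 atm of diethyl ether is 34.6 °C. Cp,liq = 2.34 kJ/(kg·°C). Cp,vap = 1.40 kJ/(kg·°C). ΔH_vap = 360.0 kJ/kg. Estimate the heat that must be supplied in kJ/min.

liquid -27.3→34.6 °C: 144.85 kJ/kg
vaporisation at 34.6 °C: 360 kJ/kg
vapour 34.6→61.9 °C: 38.22 kJ/kg
Δh = 144.85 + 360 + 38.22 = 543.07 kJ/kg
Q = ṁ·Δh = 4.107 kg/s × 543.07 kJ/kg = 2230.4 kJ/s
|Q| = 2230.4 kW = 133820 kJ/min

Q = 134000 kJ/min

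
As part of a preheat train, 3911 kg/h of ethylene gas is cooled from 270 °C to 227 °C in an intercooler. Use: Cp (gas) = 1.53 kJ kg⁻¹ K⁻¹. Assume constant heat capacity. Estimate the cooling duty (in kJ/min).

Q = ṁ·Cp·ΔT = 3911 × 1.53 × (227 − 270) = -257300 kJ/h
Converting: 257300 / 3600 s = 71.474 kW
Cooling duty = 4288.4 kJ/min

Q_c = 4290 kJ/min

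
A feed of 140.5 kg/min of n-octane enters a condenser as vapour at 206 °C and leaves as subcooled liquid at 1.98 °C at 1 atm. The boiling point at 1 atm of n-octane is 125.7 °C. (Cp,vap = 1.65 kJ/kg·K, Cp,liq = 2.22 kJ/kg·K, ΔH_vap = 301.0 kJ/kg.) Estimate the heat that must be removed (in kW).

vapour 206→125.7 °C: -132.49 kJ/kg
condensation at 125.7 °C: -301 kJ/kg
liquid 125.7→1.98 °C: -274.66 kJ/kg
Δh = -132.49 + -301 + -274.66 = -708.15 kJ/kg
Q = ṁ·Δh = 140.5 kg/min × -708.15 kJ/kg = -99496 kJ/min
|Q| = 1658.3 kW

Q_c = 1660 kW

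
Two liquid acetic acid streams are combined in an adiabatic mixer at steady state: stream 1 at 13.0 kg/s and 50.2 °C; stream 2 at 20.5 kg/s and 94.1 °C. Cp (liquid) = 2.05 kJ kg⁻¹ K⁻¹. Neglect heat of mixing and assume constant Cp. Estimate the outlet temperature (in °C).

T_out = 77.1 °C

Adiabatic, steady state ⇒ Σ ṁᵢCp,ᵢ(T_out − Tᵢ) = 0
Σ ṁᵢCp,ᵢTᵢ = 13.0×2.05×50.2 + 20.5×2.05×94.1 = 5292.4
Σ ṁᵢCp,ᵢ = 13.0×2.05 + 20.5×2.05 = 68.675
T_out = 5292.4 / 68.675 = 77.064 °C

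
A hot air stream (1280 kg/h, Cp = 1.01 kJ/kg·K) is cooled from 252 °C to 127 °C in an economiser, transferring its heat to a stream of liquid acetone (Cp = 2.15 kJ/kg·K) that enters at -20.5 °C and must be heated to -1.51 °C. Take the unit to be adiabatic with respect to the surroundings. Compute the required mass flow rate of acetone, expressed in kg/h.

ṁ_c = 3960 kg/h

Heat released by hot stream: Q = 1280 × 1.01 × (252 − 127) = 161600 kJ/h
Energy balance on cold side (adiabatic exchanger): Q = ṁ_c·Cp_c·(T_c,out − T_c,in)
ṁ_c = 161600 / [2.15 × (-1.51 − -20.5)] = 3958 kg/h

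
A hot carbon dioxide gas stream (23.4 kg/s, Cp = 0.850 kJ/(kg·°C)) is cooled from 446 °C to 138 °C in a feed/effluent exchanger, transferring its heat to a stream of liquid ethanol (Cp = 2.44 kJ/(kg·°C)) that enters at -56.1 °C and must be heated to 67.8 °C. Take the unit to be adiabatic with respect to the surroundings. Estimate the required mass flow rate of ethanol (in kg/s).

Heat released by hot stream: Q = 23.4 × 0.850 × (446 − 138) = 6126.1 kJ/s
Energy balance on cold side (adiabatic exchanger): Q = ṁ_c·Cp_c·(T_c,out − T_c,in)
ṁ_c = 6126.1 / [2.44 × (67.8 − -56.1)] = 20.264 kg/s

ṁ_c = 20.3 kg/s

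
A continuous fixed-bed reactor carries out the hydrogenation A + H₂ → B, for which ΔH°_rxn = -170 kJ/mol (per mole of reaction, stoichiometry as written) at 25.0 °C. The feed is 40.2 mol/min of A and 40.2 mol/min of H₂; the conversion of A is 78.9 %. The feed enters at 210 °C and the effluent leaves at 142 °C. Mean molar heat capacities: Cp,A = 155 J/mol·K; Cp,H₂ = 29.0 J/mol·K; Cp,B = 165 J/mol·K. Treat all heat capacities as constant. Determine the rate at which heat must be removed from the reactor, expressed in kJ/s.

Extent of reaction ξ = 0.789 × 40.2 = 31.718 mol/min
Reaction term: ξ·ΔH°_rxn = 31.718 × -170 = -5392 kJ/min
Sensible, feed 210→25 °C: -1368.4 kJ/min
Outlet flows (mol/min): A 8.4822, H₂ 8.4822, B 31.718
Sensible, products 25→142 °C: 794.92 kJ/min
Q = ΔH = -5965.5 kJ/min = -99.425 kW
Heat removed = 99.425 kJ/s

Q_out = 99.4 kJ/s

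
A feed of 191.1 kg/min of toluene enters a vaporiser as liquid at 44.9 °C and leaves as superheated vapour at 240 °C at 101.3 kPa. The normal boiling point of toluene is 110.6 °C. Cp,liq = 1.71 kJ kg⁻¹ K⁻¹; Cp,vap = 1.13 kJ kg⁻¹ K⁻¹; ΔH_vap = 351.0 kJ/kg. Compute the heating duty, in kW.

liquid 44.9→110.6 °C: 112.35 kJ/kg
vaporisation at 110.6 °C: 351 kJ/kg
vapour 110.6→240 °C: 146.22 kJ/kg
Δh = 112.35 + 351 + 146.22 = 609.57 kJ/kg
Q = ṁ·Δh = 191.1 kg/min × 609.57 kJ/kg = 116490 kJ/min
|Q| = 1941.5 kW

Q = 1940 kW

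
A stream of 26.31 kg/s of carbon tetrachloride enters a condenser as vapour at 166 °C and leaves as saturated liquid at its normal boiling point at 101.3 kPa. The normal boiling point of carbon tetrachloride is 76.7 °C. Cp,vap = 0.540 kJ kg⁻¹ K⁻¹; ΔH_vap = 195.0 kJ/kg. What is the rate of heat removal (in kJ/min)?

Q_c = 384000 kJ/min

vapour 166→76.7 °C: -48.222 kJ/kg
condensation at 76.7 °C: -195 kJ/kg
Δh = -48.222 + -195 = -243.22 kJ/kg
Q = ṁ·Δh = 26.31 kg/s × -243.22 kJ/kg = -6399.2 kJ/s
|Q| = 6399.2 kW = 383950 kJ/min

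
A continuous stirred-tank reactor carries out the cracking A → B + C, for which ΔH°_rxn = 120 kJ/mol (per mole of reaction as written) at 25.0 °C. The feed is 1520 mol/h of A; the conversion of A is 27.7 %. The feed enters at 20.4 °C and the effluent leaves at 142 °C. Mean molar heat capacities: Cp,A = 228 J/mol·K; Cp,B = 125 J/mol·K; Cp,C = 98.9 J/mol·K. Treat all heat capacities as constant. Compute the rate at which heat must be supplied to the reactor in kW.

Extent of reaction ξ = 0.277 × 1520 = 421.04 mol/h
Reaction term: ξ·ΔH°_rxn = 421.04 × 120 = 50525 kJ/h
Sensible, feed 20.4→25 °C: 1594.2 kJ/h
Outlet flows (mol/h): A 1099, B 421.04, C 421.04
Sensible, products 25→142 °C: 40346 kJ/h
Q = ΔH = 92465 kJ/h = 25.685 kW
Heat supplied = 25.685 kW

Q_in = 25.7 kW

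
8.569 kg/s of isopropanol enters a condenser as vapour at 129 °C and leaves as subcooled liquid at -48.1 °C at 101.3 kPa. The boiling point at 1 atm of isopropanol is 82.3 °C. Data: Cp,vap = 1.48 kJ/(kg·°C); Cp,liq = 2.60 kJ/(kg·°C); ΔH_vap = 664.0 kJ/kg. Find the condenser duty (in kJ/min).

Q_c = 551000 kJ/min

vapour 129→82.3 °C: -69.116 kJ/kg
condensation at 82.3 °C: -664 kJ/kg
liquid 82.3→-48.1 °C: -339.04 kJ/kg
Δh = -69.116 + -664 + -339.04 = -1072.2 kJ/kg
Q = ṁ·Δh = 8.569 kg/s × -1072.2 kJ/kg = -9187.3 kJ/s
|Q| = 9187.3 kW = 551240 kJ/min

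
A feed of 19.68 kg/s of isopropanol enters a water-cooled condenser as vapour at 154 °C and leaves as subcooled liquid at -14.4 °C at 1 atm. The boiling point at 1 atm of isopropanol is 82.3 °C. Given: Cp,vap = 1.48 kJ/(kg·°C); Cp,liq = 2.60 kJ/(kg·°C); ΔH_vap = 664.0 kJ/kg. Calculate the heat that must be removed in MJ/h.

vapour 154→82.3 °C: -106.12 kJ/kg
condensation at 82.3 °C: -664 kJ/kg
liquid 82.3→-14.4 °C: -251.42 kJ/kg
Δh = -106.12 + -664 + -251.42 = -1021.5 kJ/kg
Q = ṁ·Δh = 19.68 kg/s × -1021.5 kJ/kg = -20104 kJ/s
|Q| = 20104 kW = 72374 MJ/h

Q_c = 72400 MJ/h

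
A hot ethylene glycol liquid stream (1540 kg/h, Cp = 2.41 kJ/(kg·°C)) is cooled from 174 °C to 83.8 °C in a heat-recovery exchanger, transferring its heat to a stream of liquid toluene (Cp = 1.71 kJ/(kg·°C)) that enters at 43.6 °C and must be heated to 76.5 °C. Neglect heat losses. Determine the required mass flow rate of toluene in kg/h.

Heat released by hot stream: Q = 1540 × 2.41 × (174 − 83.8) = 334770 kJ/h
Energy balance on cold side (adiabatic exchanger): Q = ṁ_c·Cp_c·(T_c,out − T_c,in)
ṁ_c = 334770 / [1.71 × (76.5 − 43.6)] = 5950.5 kg/h

ṁ_c = 5950 kg/h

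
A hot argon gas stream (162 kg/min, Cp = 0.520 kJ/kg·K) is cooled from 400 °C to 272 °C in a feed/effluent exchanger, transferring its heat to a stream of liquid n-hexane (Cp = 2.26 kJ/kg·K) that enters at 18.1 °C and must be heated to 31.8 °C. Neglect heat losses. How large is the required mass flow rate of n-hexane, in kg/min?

ṁ_c = 348 kg/min

Heat released by hot stream: Q = 162 × 0.520 × (400 − 272) = 10783 kJ/min
Energy balance on cold side (adiabatic exchanger): Q = ṁ_c·Cp_c·(T_c,out − T_c,in)
ṁ_c = 10783 / [2.26 × (31.8 − 18.1)] = 348.26 kg/min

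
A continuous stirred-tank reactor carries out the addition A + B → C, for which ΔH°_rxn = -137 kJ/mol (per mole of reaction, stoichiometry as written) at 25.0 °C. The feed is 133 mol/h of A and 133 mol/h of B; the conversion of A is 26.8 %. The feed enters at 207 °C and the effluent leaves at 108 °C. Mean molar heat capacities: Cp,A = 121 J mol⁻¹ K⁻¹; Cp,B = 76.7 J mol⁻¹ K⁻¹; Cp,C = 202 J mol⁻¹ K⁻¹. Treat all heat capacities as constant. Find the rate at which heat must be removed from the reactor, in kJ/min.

Extent of reaction ξ = 0.268 × 133 = 35.644 mol/h
Reaction term: ξ·ΔH°_rxn = 35.644 × -137 = -4883.2 kJ/h
Sensible, feed 207→25 °C: -4785.5 kJ/h
Outlet flows (mol/h): A 97.356, B 97.356, C 35.644
Sensible, products 25→108 °C: 2195.1 kJ/h
Q = ΔH = -7473.6 kJ/h = -2.076 kW
Heat removed = 124.56 kJ/min

Q_out = 125 kJ/min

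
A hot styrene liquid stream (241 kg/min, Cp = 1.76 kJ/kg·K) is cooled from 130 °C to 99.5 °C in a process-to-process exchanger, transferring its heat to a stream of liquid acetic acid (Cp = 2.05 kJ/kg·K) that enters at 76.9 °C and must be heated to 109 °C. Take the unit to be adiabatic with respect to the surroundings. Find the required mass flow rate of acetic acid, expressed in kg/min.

Heat released by hot stream: Q = 241 × 1.76 × (130 − 99.5) = 12937 kJ/min
Energy balance on cold side (adiabatic exchanger): Q = ṁ_c·Cp_c·(T_c,out − T_c,in)
ṁ_c = 12937 / [2.05 × (109 − 76.9)] = 196.59 kg/min

ṁ_c = 197 kg/min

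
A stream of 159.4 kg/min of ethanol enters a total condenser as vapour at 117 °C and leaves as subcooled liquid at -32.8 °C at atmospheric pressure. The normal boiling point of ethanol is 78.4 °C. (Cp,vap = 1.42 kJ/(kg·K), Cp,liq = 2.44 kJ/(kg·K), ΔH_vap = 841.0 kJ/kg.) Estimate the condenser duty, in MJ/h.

vapour 117→78.4 °C: -54.812 kJ/kg
condensation at 78.4 °C: -841 kJ/kg
liquid 78.4→-32.8 °C: -271.33 kJ/kg
Δh = -54.812 + -841 + -271.33 = -1167.1 kJ/kg
Q = ṁ·Δh = 159.4 kg/min × -1167.1 kJ/kg = -186040 kJ/min
|Q| = 3100.7 kW = 11163 MJ/h

Q_c = 11200 MJ/h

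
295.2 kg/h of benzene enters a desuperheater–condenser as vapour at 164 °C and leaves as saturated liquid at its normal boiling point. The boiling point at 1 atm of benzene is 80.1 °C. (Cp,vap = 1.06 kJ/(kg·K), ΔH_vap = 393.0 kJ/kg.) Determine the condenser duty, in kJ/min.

vapour 164→80.1 °C: -88.934 kJ/kg
condensation at 80.1 °C: -393 kJ/kg
Δh = -88.934 + -393 = -481.93 kJ/kg
Q = ṁ·Δh = 295.2 kg/h × -481.93 kJ/kg = -142270 kJ/h
|Q| = 39.519 kW = 2371.1 kJ/min

Q_c = 2370 kJ/min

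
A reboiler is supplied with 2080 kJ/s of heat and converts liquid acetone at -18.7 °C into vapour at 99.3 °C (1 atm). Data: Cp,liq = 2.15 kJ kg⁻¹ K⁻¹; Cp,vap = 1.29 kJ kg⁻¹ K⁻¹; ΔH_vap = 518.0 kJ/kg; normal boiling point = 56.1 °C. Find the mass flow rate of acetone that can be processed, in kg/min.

ṁ = 170 kg/min

Δh = 2.15×(56.1−-18.7) + 518.0 + 1.29×(99.3−56.1) = 734.55 kJ/kg
Q = 2080 kJ/s = 2080 kJ/s = 124800 kJ/min
ṁ = Q/Δh = 124800 / 734.55 = 169.9 kg/min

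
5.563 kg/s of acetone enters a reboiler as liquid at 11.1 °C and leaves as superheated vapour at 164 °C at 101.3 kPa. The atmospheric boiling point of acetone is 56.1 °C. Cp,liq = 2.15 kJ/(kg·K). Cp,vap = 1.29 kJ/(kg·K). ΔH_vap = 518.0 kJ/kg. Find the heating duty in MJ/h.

liquid 11.1→56.1 °C: 96.75 kJ/kg
vaporisation at 56.1 °C: 518 kJ/kg
vapour 56.1→164 °C: 139.19 kJ/kg
Δh = 96.75 + 518 + 139.19 = 753.94 kJ/kg
Q = ṁ·Δh = 5.563 kg/s × 753.94 kJ/kg = 4194.2 kJ/s
|Q| = 4194.2 kW = 15099 MJ/h

Q = 15100 MJ/h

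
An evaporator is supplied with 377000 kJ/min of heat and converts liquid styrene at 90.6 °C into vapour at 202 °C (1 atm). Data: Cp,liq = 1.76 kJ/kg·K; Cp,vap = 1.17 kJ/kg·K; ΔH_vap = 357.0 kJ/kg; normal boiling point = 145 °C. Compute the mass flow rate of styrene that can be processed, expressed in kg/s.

ṁ = 12.1 kg/s

Δh = 1.76×(145−90.6) + 357.0 + 1.17×(202−145) = 519.43 kJ/kg
Q = 377000 kJ/min = 6283.3 kJ/s = 6283.3 kJ/s
ṁ = Q/Δh = 6283.3 / 519.43 = 12.096 kg/s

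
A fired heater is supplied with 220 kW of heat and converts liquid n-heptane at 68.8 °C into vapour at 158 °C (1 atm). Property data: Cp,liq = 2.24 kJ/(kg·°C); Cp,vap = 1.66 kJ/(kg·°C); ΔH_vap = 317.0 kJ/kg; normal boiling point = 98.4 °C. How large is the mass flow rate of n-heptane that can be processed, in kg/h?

Δh = 2.24×(98.4−68.8) + 317.0 + 1.66×(158−98.4) = 482.24 kJ/kg
Q = 220 kW = 220 kJ/s = 792000 kJ/h
ṁ = Q/Δh = 792000 / 482.24 = 1642.3 kg/h

ṁ = 1640 kg/h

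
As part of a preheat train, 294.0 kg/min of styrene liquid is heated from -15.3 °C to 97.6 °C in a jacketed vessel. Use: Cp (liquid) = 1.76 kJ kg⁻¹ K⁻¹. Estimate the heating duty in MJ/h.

Q = ṁ·Cp·ΔT = 294.0 × 1.76 × (97.6 − -15.3) = 58419 kJ/min
Converting: 58419 / 60 s = 973.65 kW
Heating duty = 3505.1 MJ/h

Q = 3510 MJ/h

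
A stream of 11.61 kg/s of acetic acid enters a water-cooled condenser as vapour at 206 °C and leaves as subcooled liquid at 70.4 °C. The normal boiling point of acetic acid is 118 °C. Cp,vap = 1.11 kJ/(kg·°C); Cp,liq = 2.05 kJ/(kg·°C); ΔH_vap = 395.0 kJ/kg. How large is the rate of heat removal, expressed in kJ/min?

Q_c = 411000 kJ/min

vapour 206→118 °C: -97.68 kJ/kg
condensation at 118 °C: -395 kJ/kg
liquid 118→70.4 °C: -97.58 kJ/kg
Δh = -97.68 + -395 + -97.58 = -590.26 kJ/kg
Q = ṁ·Δh = 11.61 kg/s × -590.26 kJ/kg = -6852.9 kJ/s
|Q| = 6852.9 kW = 411180 kJ/min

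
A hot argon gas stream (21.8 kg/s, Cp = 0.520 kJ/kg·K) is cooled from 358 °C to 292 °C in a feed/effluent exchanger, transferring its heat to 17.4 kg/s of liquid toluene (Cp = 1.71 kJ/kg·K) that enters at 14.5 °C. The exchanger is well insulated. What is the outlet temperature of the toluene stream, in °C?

Heat released by hot stream: Q = 21.8 × 0.520 × (358 − 292) = 748.18 kJ/s
Energy balance on cold side (adiabatic exchanger): Q = ṁ_c·Cp_c·(T_c,out − T_c,in)
T_c,out = 14.5 + 748.18/(17.4 × 1.71) = 39.645 °C

T_c,out = 39.6 °C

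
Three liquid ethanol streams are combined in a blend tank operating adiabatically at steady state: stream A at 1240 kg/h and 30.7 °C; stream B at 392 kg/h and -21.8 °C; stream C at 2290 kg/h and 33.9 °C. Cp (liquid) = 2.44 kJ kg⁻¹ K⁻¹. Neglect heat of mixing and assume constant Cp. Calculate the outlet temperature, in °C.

Energy balance with Q = 0: Σ ṁᵢCp,ᵢ(T_out − Tᵢ) = 0
Σ ṁᵢCp,ᵢTᵢ = 1240×2.44×30.7 + 392×2.44×-21.8 + 2290×2.44×33.9 = 261450
Σ ṁᵢCp,ᵢ = 1240×2.44 + 392×2.44 + 2290×2.44 = 9569.7
T_out = 261450 / 9569.7 = 27.321 °C

T_out = 27.3 °C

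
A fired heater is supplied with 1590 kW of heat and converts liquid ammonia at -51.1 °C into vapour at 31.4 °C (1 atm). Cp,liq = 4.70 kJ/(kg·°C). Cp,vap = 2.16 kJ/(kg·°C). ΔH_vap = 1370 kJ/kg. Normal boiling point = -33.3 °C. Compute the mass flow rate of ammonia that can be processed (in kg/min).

ṁ = 59.9 kg/min

Δh = 4.70×(-33.3−-51.1) + 1370 + 2.16×(31.4−-33.3) = 1593.4 kJ/kg
Q = 1590 kW = 1590 kJ/s = 95400 kJ/min
ṁ = Q/Δh = 95400 / 1593.4 = 59.872 kg/min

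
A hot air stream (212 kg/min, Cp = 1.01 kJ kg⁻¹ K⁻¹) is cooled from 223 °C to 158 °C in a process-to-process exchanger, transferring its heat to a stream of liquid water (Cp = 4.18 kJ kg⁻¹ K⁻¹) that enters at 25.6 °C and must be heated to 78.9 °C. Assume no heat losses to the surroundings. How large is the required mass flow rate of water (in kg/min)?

Heat released by hot stream: Q = 212 × 1.01 × (223 − 158) = 13918 kJ/min
Energy balance on cold side (adiabatic exchanger): Q = ṁ_c·Cp_c·(T_c,out − T_c,in)
ṁ_c = 13918 / [4.18 × (78.9 − 25.6)] = 62.469 kg/min

ṁ_c = 62.5 kg/min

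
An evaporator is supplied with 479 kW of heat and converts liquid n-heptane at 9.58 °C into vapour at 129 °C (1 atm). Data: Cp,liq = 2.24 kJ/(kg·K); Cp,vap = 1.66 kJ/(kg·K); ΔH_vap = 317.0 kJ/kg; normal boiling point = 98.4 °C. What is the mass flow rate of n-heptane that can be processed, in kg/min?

Δh = 2.24×(98.4−9.58) + 317.0 + 1.66×(129−98.4) = 566.75 kJ/kg
Q = 479 kW = 479 kJ/s = 28740 kJ/min
ṁ = Q/Δh = 28740 / 566.75 = 50.71 kg/min

ṁ = 50.7 kg/min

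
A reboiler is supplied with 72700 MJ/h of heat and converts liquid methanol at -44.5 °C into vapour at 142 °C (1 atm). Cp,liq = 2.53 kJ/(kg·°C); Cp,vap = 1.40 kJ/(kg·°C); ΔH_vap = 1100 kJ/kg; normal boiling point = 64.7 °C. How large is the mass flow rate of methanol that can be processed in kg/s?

Δh = 2.53×(64.7−-44.5) + 1100 + 1.40×(142−64.7) = 1484.5 kJ/kg
Q = 72700 MJ/h = 20194 kJ/s = 20194 kJ/s
ṁ = Q/Δh = 20194 / 1484.5 = 13.604 kg/s

ṁ = 13.6 kg/s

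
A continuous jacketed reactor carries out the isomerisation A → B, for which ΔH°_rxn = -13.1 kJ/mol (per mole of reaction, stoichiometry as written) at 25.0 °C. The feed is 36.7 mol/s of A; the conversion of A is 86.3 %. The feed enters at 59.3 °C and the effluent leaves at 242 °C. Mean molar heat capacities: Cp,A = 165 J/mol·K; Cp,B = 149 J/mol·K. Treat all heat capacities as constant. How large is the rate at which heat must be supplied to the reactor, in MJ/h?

Extent of reaction ξ = 0.863 × 36.7 = 31.672 mol/s
Reaction term: ξ·ΔH°_rxn = 31.672 × -13.1 = -414.9 kJ/s
Sensible, feed 59.3→25 °C: -207.7 kJ/s
Outlet flows (mol/s): A 5.0279, B 31.672
Sensible, products 25→242 °C: 1204.1 kJ/s
Q = ΔH = 581.47 kJ/s = 581.47 kW
Heat supplied = 2093.3 MJ/h

Q_in = 2090 MJ/h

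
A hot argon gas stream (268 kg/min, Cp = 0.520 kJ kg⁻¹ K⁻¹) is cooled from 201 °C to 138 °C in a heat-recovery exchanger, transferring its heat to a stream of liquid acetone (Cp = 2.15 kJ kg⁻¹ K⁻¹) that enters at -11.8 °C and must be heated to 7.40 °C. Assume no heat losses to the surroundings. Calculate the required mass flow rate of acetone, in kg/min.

Heat released by hot stream: Q = 268 × 0.520 × (201 − 138) = 8779.7 kJ/min
Energy balance on cold side (adiabatic exchanger): Q = ṁ_c·Cp_c·(T_c,out − T_c,in)
ṁ_c = 8779.7 / [2.15 × (7.40 − -11.8)] = 212.69 kg/min

ṁ_c = 213 kg/min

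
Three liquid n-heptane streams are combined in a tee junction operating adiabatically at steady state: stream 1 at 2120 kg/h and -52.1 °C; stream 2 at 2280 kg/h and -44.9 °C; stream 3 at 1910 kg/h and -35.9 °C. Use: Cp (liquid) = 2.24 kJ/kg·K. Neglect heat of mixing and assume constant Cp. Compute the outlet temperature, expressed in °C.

T_out = -44.6 °C

No heat crosses the boundary, so H_out = H_in.
T_out = Σ ṁᵢCp,ᵢTᵢ / Σ ṁᵢCp,ᵢ
      = -630320 / 14134 = -44.595 °C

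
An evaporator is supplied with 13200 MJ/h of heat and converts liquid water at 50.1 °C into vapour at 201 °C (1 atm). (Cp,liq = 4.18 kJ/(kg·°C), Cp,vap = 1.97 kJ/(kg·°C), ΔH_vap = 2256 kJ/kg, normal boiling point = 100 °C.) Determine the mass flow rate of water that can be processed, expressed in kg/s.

ṁ = 1.38 kg/s

Δh = 4.18×(100−50.1) + 2256 + 1.97×(201−100) = 2663.6 kJ/kg
Q = 13200 MJ/h = 3666.7 kJ/s = 3666.7 kJ/s
ṁ = Q/Δh = 3666.7 / 2663.6 = 1.3766 kg/s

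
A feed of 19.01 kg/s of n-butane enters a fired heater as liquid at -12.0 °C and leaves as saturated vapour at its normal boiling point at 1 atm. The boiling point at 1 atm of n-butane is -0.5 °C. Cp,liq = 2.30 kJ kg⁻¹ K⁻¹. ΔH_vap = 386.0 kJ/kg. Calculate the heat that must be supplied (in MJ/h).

Q = 28200 MJ/h

liquid -12.0→-0.5 °C: 26.45 kJ/kg
vaporisation at -0.5 °C: 386 kJ/kg
Δh = 26.45 + 386 = 412.45 kJ/kg
Q = ṁ·Δh = 19.01 kg/s × 412.45 kJ/kg = 7840.7 kJ/s
|Q| = 7840.7 kW = 28226 MJ/h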